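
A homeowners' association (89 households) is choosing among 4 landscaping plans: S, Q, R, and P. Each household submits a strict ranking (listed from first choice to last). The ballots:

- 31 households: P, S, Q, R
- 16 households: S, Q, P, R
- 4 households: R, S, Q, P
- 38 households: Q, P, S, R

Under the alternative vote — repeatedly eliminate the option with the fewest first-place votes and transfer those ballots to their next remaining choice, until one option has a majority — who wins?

Q

Round 1: S 16, Q 38, R 4, P 31. Eliminate R.
Round 2: S 20, Q 38, P 31. Eliminate S.
Round 3: Q 58, P 31. Q has a majority.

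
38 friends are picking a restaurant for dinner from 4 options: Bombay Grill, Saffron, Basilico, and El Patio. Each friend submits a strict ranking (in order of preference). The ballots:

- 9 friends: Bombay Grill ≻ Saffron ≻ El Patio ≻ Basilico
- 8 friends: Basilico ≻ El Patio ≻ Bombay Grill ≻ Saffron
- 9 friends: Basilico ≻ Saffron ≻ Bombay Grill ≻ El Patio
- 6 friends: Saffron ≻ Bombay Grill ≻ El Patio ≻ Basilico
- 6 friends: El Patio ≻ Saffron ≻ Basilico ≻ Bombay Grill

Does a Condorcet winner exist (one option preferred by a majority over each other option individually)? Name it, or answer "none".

Saffron

Saffron vs Bombay Grill: 21–17 for Saffron.
Saffron vs Basilico: 21–17 for Saffron.
Saffron vs El Patio: 24–14 for Saffron.
Saffron beats every other option head-to-head.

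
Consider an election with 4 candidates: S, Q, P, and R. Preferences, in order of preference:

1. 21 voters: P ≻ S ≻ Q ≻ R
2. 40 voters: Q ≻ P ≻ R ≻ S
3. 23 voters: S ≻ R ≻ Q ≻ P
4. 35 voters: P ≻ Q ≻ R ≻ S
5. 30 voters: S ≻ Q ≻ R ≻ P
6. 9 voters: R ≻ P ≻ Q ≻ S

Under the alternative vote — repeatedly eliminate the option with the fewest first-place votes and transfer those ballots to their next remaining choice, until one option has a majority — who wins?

Round 1: S 53, Q 40, P 56, R 9. Eliminate R.
Round 2: S 53, Q 40, P 65. Eliminate Q.
Round 3: S 53, P 105. P has a majority.

P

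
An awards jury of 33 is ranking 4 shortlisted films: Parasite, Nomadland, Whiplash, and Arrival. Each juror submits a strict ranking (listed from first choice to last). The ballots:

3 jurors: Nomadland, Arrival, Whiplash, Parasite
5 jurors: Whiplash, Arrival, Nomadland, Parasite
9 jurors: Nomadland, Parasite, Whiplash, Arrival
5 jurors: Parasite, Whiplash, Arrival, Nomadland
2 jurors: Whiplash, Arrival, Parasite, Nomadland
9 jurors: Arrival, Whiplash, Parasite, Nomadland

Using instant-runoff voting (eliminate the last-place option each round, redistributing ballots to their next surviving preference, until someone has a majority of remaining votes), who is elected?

Round 1: Parasite 5, Nomadland 12, Whiplash 7, Arrival 9. Eliminate Parasite.
Round 2: Nomadland 12, Whiplash 12, Arrival 9. Eliminate Arrival.
Round 3: Nomadland 12, Whiplash 21. Whiplash has a majority.

Whiplash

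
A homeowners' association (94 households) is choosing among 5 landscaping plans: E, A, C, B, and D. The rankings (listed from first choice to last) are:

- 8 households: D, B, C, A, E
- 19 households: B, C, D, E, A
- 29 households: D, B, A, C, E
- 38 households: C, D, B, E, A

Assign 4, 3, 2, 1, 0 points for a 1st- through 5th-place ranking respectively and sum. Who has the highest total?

E: 8·0 + 19·1 + 29·0 + 38·1 = 57
A: 8·1 + 19·0 + 29·2 + 38·0 = 66
C: 8·2 + 19·3 + 29·1 + 38·4 = 254
B: 8·3 + 19·4 + 29·3 + 38·2 = 263
D: 8·4 + 19·2 + 29·4 + 38·3 = 300
D has the highest Borda score (300).

D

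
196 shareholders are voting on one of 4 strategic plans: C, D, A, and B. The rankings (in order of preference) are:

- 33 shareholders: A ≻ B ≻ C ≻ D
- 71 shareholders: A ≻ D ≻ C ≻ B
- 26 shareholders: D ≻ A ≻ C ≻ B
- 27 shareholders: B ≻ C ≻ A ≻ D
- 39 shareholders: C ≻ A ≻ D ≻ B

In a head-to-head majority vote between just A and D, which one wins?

Voters preferring A to D: 170; preferring D to A: 26.
A wins the head-to-head.

A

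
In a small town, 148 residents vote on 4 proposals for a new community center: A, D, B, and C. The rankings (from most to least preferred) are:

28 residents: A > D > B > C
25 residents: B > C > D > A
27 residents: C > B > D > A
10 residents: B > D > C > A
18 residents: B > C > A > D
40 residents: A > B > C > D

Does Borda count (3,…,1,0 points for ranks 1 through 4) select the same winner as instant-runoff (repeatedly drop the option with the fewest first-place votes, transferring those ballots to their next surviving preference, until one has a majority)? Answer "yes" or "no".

Borda — scores: A 222, D 128, B 321, C 217. Winner: B.
Instant-runoff — R1 A 68, D 0, B 53, C 27 (D out); R2 A 68, B 53, C 27 (C out); R3 A 68, B 80 (B winner). Winner: B.
The two methods agree.

yes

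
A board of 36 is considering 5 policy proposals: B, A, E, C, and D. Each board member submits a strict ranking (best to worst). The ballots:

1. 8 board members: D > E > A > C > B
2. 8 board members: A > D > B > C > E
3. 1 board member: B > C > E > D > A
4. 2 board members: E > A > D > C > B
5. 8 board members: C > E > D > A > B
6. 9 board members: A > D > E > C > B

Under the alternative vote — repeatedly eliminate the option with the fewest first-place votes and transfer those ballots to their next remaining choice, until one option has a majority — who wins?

Round 1: B 1, A 17, E 2, C 8, D 8. Eliminate B.
Round 2: A 17, E 2, C 9, D 8. Eliminate E.
Round 3: A 19, C 9, D 8. A has a majority.

A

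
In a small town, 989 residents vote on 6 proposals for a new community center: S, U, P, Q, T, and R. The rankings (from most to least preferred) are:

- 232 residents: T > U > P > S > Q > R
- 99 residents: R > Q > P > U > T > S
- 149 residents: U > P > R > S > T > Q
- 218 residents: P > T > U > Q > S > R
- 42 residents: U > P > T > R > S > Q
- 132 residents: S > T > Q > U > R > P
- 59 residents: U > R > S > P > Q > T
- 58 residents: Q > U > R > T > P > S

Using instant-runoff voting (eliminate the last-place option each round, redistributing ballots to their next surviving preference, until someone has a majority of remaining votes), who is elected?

Round 1: S 132, U 250, P 218, Q 58, T 232, R 99. Eliminate Q.
Round 2: S 132, U 308, P 218, T 232, R 99. Eliminate R.
Round 3: S 132, U 308, P 317, T 232. Eliminate S.
Round 4: U 308, P 317, T 364. Eliminate U.
Round 5: P 567, T 422. P has a majority.

P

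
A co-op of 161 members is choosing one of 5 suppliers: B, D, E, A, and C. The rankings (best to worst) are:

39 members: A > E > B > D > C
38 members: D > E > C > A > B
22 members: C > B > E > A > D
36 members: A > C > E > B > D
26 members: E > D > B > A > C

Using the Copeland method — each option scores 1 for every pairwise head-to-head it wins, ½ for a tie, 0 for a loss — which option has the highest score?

B: beats D; loses to E, A, and C → score 1.
D: beats C; loses to B, E, and A → score 1.
E: beats B, D, A, and C → score 4.
A: beats B, D, and C; loses to E → score 3.
C: beats B; loses to D, E, and A → score 1.
E has the best pairwise record.

E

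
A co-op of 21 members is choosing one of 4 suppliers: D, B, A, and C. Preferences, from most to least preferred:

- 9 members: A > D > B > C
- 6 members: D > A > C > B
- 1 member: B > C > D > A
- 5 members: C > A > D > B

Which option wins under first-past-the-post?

A

First-place votes: D 6, B 1, A 9, C 5.
A has the most first-place votes.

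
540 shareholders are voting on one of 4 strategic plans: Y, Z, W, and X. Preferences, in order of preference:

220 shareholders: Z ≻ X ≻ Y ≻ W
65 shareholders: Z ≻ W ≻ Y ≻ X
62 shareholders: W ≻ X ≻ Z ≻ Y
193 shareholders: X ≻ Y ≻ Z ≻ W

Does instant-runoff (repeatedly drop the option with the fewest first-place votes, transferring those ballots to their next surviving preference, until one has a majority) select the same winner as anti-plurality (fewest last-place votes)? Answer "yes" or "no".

yes

Instant-runoff — R1 Y 0, Z 285, W 62, X 193 (Z winner). Winner: Z.
Anti-plurality — last-place votes: Y 62, Z 0, W 413, X 65. Winner: Z.
The two methods agree.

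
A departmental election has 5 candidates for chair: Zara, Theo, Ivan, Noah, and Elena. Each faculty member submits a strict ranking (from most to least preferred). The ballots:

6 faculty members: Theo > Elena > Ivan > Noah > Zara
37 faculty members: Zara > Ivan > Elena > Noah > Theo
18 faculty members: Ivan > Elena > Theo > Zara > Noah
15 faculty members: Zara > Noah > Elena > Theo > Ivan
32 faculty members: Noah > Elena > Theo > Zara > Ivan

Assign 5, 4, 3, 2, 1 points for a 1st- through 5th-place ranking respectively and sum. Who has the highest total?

Elena

Zara: 6·1 + 37·5 + 18·2 + 15·5 + 32·2 = 366
Theo: 6·5 + 37·1 + 18·3 + 15·2 + 32·3 = 247
Ivan: 6·3 + 37·4 + 18·5 + 15·1 + 32·1 = 303
Noah: 6·2 + 37·2 + 18·1 + 15·4 + 32·5 = 324
Elena: 6·4 + 37·3 + 18·4 + 15·3 + 32·4 = 380
Elena has the highest Borda score (380).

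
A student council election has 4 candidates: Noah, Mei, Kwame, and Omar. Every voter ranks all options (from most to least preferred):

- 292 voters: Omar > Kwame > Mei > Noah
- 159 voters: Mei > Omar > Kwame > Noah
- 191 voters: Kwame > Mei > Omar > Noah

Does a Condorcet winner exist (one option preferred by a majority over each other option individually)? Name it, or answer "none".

Checking pairwise contests:
Mei beats Noah 642–0.
Kwame beats Mei 483–159.
Omar beats Kwame 451–191.
Mei beats Omar 350–292.
Every option loses at least one head-to-head, so there is no Condorcet winner.

none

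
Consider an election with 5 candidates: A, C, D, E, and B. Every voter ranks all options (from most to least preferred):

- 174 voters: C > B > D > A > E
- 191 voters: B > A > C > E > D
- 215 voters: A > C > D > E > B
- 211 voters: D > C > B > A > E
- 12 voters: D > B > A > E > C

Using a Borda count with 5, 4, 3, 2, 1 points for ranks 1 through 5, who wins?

A: 174·2 + 191·4 + 215·5 + 211·2 + 12·3 = 2645
C: 174·5 + 191·3 + 215·4 + 211·4 + 12·1 = 3159
D: 174·3 + 191·1 + 215·3 + 211·5 + 12·5 = 2473
E: 174·1 + 191·2 + 215·2 + 211·1 + 12·2 = 1221
B: 174·4 + 191·5 + 215·1 + 211·3 + 12·4 = 2547
C has the highest Borda score (3159).

C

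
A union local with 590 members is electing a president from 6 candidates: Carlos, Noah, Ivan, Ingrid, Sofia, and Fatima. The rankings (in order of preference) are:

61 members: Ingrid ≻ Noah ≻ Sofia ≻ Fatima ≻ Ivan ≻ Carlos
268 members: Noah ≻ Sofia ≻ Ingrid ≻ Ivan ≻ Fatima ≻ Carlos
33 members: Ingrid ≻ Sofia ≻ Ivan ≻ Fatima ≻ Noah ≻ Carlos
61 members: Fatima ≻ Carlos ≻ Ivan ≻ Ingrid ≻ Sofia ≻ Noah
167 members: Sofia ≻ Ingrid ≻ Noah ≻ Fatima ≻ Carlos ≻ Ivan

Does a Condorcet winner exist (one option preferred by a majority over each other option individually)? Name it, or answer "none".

Checking pairwise contests:
Noah beats Carlos 529–61.
Ingrid beats Noah 322–268.
Noah beats Ivan 496–94.
Sofia beats Ingrid 435–155.
Noah beats Sofia 329–261.
Noah beats Fatima 496–94.
Every option loses at least one head-to-head, so there is no Condorcet winner.

none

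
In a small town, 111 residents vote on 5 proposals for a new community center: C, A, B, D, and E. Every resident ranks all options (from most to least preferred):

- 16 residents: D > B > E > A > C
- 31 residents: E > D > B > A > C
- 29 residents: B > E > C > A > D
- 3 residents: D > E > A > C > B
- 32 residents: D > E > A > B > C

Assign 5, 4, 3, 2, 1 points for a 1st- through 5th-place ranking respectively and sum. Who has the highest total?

E

C: 16·1 + 31·1 + 29·3 + 3·2 + 32·1 = 172
A: 16·2 + 31·2 + 29·2 + 3·3 + 32·3 = 257
B: 16·4 + 31·3 + 29·5 + 3·1 + 32·2 = 369
D: 16·5 + 31·4 + 29·1 + 3·5 + 32·5 = 408
E: 16·3 + 31·5 + 29·4 + 3·4 + 32·4 = 459
E has the highest Borda score (459).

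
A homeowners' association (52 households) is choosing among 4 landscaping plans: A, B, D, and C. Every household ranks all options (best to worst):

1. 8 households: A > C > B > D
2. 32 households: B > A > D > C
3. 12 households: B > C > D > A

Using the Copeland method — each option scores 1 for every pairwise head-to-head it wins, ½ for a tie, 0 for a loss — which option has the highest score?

A: beats D and C; loses to B → score 2.
B: beats A, D, and C → score 3.
D: beats C; loses to A and B → score 1.
C: loses to A, B, and D → score 0.
B has the best pairwise record.

B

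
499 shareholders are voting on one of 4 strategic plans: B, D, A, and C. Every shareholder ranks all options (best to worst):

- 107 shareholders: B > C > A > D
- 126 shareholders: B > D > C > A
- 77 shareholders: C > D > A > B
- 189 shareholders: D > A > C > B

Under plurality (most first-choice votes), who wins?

First-place votes: B 233, D 189, A 0, C 77.
B has the most first-place votes.

B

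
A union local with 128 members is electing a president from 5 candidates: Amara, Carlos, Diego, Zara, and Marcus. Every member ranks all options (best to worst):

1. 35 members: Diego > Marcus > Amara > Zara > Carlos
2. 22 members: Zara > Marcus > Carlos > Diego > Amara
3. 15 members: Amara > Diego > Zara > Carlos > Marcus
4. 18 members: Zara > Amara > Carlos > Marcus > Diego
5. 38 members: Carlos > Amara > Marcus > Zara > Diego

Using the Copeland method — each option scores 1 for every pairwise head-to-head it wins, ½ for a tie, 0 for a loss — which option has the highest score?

Amara

Amara: beats Carlos, Diego, Zara, and Marcus → score 4.
Carlos: beats Diego and Marcus; loses to Amara and Zara → score 2.
Diego: loses to Amara, Carlos, Zara, and Marcus → score 0.
Zara: beats Carlos and Diego; loses to Amara and Marcus → score 2.
Marcus: beats Diego and Zara; loses to Amara and Carlos → score 2.
Amara has the best pairwise record.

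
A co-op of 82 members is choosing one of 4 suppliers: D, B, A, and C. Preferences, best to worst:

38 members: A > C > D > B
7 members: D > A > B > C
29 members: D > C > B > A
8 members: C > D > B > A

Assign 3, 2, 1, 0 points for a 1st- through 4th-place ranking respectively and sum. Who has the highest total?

D: 38·1 + 7·3 + 29·3 + 8·2 = 162
B: 38·0 + 7·1 + 29·1 + 8·1 = 44
A: 38·3 + 7·2 + 29·0 + 8·0 = 128
C: 38·2 + 7·0 + 29·2 + 8·3 = 158
D has the highest Borda score (162).

D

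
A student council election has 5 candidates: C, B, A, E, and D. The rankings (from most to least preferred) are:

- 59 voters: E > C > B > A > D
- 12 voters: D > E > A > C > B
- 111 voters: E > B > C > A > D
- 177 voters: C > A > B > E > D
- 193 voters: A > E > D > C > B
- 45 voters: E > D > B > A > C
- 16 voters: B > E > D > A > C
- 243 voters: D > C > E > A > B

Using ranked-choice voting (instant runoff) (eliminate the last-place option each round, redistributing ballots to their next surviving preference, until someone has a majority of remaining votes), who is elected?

A

Round 1: C 177, B 16, A 193, E 215, D 255. Eliminate B.
Round 2: C 177, A 193, E 231, D 255. Eliminate C.
Round 3: A 370, E 231, D 255. Eliminate E.
Round 4: A 540, D 316. A has a majority.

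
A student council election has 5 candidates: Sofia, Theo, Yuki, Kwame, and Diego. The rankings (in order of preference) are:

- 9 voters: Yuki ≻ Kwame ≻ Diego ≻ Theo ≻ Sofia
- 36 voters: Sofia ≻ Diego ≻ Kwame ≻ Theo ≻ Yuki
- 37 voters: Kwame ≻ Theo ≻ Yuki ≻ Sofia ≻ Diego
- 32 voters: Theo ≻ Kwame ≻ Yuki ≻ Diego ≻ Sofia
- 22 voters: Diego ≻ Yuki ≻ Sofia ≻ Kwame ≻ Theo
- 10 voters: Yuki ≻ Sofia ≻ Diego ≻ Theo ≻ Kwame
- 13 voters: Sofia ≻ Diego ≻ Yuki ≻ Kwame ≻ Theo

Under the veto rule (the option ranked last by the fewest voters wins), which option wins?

Last-place votes: Sofia 41, Theo 35, Yuki 36, Kwame 10, Diego 37.
Kwame is ranked last by the fewest voters, so Kwame wins.

Kwame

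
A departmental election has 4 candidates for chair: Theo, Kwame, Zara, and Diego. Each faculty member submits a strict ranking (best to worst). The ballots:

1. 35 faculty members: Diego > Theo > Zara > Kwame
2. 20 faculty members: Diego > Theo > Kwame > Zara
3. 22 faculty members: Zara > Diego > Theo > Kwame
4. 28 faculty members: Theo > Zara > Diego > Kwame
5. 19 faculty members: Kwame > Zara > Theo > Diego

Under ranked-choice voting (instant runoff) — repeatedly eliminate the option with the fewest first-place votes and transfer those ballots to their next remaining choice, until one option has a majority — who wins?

Round 1: Theo 28, Kwame 19, Zara 22, Diego 55. Eliminate Kwame.
Round 2: Theo 28, Zara 41, Diego 55. Eliminate Theo.
Round 3: Zara 69, Diego 55. Zara has a majority.

Zara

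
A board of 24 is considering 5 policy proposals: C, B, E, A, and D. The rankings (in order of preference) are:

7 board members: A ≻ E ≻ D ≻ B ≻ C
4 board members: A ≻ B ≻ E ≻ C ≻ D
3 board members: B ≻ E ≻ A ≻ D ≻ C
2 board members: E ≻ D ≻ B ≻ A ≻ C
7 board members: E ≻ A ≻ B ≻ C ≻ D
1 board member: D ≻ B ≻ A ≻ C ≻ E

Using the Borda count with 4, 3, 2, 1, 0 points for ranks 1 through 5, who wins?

C: 7·0 + 4·1 + 3·0 + 2·0 + 7·1 + 1·1 = 12
B: 7·1 + 4·3 + 3·4 + 2·2 + 7·2 + 1·3 = 52
E: 7·3 + 4·2 + 3·3 + 2·4 + 7·4 + 1·0 = 74
A: 7·4 + 4·4 + 3·2 + 2·1 + 7·3 + 1·2 = 75
D: 7·2 + 4·0 + 3·1 + 2·3 + 7·0 + 1·4 = 27
A has the highest Borda score (75).

A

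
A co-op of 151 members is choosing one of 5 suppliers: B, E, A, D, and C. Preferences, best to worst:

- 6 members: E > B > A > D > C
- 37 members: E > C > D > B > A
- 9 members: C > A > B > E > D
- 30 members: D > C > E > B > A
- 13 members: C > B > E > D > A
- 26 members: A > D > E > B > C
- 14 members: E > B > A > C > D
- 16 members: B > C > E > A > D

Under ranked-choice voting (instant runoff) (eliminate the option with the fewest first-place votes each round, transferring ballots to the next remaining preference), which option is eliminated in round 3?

C

Round 1: B 16, E 57, A 26, D 30, C 22. Eliminate B.
Round 2: E 57, A 26, D 30, C 38. Eliminate A.
Round 3: E 57, D 56, C 38. Eliminate C.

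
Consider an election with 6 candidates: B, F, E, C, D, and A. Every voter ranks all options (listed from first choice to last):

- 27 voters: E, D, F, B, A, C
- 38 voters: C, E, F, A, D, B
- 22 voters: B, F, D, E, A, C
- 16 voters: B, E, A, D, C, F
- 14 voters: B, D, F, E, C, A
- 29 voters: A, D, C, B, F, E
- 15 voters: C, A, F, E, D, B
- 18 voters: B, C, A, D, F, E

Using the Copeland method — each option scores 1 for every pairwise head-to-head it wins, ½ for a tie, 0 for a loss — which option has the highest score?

B

B: beats F, E, C, and A; loses to D → score 4.
F: beats E and A; loses to B, C, and D → score 2.
E: beats D and A; loses to B, F, and C → score 2.
C: beats F and E; loses to B, D, and A → score 2.
D: beats B, F, and C; loses to E and A → score 3.
A: beats C and D; loses to B, F, and E → score 2.
B has the best pairwise record.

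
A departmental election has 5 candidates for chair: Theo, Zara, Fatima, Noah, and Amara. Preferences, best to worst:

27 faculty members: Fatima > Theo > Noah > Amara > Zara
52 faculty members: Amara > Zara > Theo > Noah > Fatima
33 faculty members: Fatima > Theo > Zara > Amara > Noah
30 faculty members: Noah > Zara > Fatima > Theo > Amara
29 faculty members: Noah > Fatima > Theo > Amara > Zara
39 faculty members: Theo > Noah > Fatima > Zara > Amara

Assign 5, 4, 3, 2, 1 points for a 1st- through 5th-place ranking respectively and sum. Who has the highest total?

Theo: 27·4 + 52·3 + 33·4 + 30·2 + 29·3 + 39·5 = 738
Zara: 27·1 + 52·4 + 33·3 + 30·4 + 29·1 + 39·2 = 561
Fatima: 27·5 + 52·1 + 33·5 + 30·3 + 29·4 + 39·3 = 675
Noah: 27·3 + 52·2 + 33·1 + 30·5 + 29·5 + 39·4 = 669
Amara: 27·2 + 52·5 + 33·2 + 30·1 + 29·2 + 39·1 = 507
Theo has the highest Borda score (738).

Theo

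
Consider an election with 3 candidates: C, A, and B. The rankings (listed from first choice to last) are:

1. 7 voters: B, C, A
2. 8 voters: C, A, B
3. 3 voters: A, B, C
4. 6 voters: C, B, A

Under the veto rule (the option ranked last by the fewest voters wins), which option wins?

C

Last-place votes: C 3, A 13, B 8.
C is ranked last by the fewest voters, so C wins.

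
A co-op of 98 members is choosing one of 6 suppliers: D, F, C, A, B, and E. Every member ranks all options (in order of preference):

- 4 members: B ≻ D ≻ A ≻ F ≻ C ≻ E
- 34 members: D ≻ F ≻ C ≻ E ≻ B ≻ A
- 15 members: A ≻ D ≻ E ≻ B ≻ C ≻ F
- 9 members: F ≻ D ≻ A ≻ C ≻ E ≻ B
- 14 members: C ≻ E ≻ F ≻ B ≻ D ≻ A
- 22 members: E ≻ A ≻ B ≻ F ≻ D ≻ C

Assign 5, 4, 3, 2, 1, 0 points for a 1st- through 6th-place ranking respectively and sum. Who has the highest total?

D: 4·4 + 34·5 + 15·4 + 9·4 + 14·1 + 22·1 = 318
F: 4·2 + 34·4 + 15·0 + 9·5 + 14·3 + 22·2 = 275
C: 4·1 + 34·3 + 15·1 + 9·2 + 14·5 + 22·0 = 209
A: 4·3 + 34·0 + 15·5 + 9·3 + 14·0 + 22·4 = 202
B: 4·5 + 34·1 + 15·2 + 9·0 + 14·2 + 22·3 = 178
E: 4·0 + 34·2 + 15·3 + 9·1 + 14·4 + 22·5 = 288
D has the highest Borda score (318).

D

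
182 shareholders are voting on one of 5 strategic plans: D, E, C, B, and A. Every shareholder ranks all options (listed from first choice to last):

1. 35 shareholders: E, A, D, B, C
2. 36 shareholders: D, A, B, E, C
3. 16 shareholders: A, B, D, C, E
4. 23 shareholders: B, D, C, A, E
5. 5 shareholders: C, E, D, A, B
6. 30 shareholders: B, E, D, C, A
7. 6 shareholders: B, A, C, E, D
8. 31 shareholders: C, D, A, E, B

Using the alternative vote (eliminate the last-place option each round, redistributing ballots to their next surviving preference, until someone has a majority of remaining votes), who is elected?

Round 1: D 36, E 35, C 36, B 59, A 16. Eliminate A.
Round 2: D 36, E 35, C 36, B 75. Eliminate E.
Round 3: D 71, C 36, B 75. Eliminate C.
Round 4: D 107, B 75. D has a majority.

D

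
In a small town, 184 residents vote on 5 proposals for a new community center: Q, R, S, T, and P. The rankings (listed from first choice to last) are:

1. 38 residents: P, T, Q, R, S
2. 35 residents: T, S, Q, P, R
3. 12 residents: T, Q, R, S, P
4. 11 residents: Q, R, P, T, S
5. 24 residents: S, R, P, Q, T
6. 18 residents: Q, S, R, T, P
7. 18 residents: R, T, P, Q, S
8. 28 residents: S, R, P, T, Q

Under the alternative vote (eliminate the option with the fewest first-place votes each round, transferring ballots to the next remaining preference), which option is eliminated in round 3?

P

Round 1: Q 29, R 18, S 52, T 47, P 38. Eliminate R.
Round 2: Q 29, S 52, T 65, P 38. Eliminate Q.
Round 3: S 70, T 65, P 49. Eliminate P.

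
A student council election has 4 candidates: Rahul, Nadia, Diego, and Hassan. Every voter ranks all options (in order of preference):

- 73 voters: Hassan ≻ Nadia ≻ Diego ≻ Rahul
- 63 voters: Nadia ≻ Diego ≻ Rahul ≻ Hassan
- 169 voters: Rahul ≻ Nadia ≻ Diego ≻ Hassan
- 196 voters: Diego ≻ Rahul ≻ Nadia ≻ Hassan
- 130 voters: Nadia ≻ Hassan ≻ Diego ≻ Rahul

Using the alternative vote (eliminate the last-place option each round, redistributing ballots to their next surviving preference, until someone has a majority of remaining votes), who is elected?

Nadia

Round 1: Rahul 169, Nadia 193, Diego 196, Hassan 73. Eliminate Hassan.
Round 2: Rahul 169, Nadia 266, Diego 196. Eliminate Rahul.
Round 3: Nadia 435, Diego 196. Nadia has a majority.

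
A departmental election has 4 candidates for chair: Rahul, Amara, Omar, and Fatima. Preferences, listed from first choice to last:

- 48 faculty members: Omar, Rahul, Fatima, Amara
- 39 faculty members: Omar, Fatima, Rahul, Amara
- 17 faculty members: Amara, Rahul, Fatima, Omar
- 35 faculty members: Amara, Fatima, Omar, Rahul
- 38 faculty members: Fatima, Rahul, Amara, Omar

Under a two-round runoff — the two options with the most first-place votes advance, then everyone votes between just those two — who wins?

Amara

Round 1 first-place votes: Rahul 0, Amara 52, Omar 87, Fatima 38.
Omar and Amara advance.
Runoff: Omar is preferred to Amara by 87 voters; Amara by 90.
Amara wins the runoff.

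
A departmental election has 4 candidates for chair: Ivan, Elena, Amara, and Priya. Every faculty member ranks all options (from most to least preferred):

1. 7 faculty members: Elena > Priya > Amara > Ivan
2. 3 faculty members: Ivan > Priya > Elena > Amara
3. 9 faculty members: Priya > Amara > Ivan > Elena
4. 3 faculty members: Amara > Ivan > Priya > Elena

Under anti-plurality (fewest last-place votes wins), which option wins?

Last-place votes: Ivan 7, Elena 12, Amara 3, Priya 0.
Priya is ranked last by the fewest voters, so Priya wins.

Priya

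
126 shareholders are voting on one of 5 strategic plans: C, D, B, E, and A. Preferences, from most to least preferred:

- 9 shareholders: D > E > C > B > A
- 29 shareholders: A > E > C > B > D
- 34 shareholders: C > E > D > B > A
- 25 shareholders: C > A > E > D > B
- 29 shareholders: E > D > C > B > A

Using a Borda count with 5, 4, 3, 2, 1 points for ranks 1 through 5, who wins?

E

C: 9·3 + 29·3 + 34·5 + 25·5 + 29·3 = 496
D: 9·5 + 29·1 + 34·3 + 25·2 + 29·4 = 342
B: 9·2 + 29·2 + 34·2 + 25·1 + 29·2 = 227
E: 9·4 + 29·4 + 34·4 + 25·3 + 29·5 = 508
A: 9·1 + 29·5 + 34·1 + 25·4 + 29·1 = 317
E has the highest Borda score (508).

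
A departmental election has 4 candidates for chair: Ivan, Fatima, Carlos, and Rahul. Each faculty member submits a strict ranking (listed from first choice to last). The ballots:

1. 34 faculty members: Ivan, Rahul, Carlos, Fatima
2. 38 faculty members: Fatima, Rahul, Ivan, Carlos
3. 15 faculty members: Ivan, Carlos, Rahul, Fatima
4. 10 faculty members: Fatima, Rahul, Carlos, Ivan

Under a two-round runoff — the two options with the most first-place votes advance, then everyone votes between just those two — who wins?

Round 1 first-place votes: Ivan 49, Fatima 48, Carlos 0, Rahul 0.
Ivan and Fatima advance.
Runoff: Ivan is preferred to Fatima by 49 voters; Fatima by 48.
Ivan wins the runoff.

Ivan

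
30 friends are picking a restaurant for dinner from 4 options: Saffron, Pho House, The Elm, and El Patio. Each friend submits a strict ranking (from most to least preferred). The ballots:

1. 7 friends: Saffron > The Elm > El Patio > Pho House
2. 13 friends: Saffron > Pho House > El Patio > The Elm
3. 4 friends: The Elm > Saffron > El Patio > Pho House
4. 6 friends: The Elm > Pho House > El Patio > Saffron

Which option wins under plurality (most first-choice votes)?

First-place votes: Saffron 20, Pho House 0, The Elm 10, El Patio 0.
Saffron has the most first-place votes.

Saffron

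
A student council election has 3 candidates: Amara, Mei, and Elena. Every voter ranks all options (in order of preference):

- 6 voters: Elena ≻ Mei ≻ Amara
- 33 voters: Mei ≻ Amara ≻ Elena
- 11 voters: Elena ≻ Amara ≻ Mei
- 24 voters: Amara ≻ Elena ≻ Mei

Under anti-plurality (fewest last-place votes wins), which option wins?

Last-place votes: Amara 6, Mei 35, Elena 33.
Amara is ranked last by the fewest voters, so Amara wins.

Amara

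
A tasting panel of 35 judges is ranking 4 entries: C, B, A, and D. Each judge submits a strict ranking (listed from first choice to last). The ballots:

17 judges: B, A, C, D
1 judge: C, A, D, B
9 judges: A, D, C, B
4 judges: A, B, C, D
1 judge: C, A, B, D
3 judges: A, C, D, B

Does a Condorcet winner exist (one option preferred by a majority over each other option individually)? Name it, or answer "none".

A

A vs C: 33–2 for A.
A vs B: 18–17 for A.
A vs D: 35–0 for A.
A beats every other option head-to-head.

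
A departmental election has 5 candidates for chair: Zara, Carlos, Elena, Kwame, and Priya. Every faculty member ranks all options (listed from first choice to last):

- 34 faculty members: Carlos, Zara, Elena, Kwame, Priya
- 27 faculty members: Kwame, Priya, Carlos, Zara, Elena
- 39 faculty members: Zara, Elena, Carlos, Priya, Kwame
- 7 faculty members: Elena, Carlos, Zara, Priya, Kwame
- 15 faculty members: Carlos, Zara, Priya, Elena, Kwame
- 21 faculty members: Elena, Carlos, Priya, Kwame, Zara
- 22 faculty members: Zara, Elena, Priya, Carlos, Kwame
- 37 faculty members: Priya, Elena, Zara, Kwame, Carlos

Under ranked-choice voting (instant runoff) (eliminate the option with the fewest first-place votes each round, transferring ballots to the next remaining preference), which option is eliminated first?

Kwame

Round 1: Zara 61, Carlos 49, Elena 28, Kwame 27, Priya 37. Eliminate Kwame.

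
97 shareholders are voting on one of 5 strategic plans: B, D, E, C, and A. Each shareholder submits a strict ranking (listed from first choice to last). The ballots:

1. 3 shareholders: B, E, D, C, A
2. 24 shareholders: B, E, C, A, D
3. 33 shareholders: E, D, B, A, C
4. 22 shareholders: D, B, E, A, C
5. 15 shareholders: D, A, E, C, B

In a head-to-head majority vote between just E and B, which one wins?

Voters preferring E to B: 48; preferring B to E: 49.
B wins the head-to-head.

B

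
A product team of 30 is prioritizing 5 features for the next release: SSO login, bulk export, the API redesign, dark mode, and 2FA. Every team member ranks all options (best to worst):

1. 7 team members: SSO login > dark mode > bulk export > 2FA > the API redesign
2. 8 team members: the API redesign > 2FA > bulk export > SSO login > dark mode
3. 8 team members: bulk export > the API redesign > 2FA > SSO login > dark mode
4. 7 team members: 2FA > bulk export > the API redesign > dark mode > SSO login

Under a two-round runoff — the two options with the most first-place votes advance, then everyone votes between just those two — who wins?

bulk export

Round 1 first-place votes: SSO login 7, bulk export 8, the API redesign 8, dark mode 0, 2FA 7.
bulk export and the API redesign advance.
Runoff: bulk export is preferred to the API redesign by 22 voters; the API redesign by 8.
bulk export wins the runoff.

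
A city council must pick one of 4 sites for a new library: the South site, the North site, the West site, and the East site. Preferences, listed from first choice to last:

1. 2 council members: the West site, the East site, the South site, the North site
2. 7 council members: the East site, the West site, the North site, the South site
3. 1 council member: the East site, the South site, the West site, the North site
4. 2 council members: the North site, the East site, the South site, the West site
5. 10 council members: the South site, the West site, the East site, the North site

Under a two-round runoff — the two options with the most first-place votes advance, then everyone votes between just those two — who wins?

Round 1 first-place votes: the South site 10, the North site 2, the West site 2, the East site 8.
the South site and the East site advance.
Runoff: the South site is preferred to the East site by 10 voters; the East site by 12.
the East site wins the runoff.

the East site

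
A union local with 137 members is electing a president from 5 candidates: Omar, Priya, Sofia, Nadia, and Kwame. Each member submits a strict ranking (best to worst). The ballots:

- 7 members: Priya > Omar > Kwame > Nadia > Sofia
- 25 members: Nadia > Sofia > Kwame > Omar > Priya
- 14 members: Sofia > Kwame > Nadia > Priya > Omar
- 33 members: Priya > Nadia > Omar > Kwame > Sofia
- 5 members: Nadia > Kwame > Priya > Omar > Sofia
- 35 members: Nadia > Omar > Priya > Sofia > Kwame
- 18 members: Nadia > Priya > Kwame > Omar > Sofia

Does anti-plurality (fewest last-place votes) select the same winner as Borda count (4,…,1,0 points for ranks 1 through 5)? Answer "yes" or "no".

Anti-plurality — last-place votes: Omar 14, Priya 25, Sofia 63, Nadia 0, Kwame 35. Winner: Nadia.
Borda — scores: Omar 240, Priya 308, Sofia 166, Nadia 466, Kwame 190. Winner: Nadia.
The two methods agree.

yes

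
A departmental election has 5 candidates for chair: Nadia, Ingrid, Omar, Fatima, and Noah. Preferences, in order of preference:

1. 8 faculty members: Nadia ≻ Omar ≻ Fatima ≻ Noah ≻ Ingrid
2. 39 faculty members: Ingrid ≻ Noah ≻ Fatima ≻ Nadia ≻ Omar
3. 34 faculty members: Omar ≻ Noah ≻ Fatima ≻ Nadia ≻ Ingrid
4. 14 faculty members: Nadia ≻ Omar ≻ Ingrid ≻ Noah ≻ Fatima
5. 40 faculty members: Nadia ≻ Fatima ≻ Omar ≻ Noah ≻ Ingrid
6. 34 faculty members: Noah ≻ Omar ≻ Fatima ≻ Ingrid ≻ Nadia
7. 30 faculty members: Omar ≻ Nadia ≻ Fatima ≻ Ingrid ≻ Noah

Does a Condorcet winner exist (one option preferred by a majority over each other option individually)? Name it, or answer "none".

Checking pairwise contests:
Fatima beats Nadia 107–92.
Nadia beats Ingrid 126–73.
Nadia beats Omar 101–98.
Omar beats Fatima 120–79.
Omar beats Noah 126–73.
Every option loses at least one head-to-head, so there is no Condorcet winner.

none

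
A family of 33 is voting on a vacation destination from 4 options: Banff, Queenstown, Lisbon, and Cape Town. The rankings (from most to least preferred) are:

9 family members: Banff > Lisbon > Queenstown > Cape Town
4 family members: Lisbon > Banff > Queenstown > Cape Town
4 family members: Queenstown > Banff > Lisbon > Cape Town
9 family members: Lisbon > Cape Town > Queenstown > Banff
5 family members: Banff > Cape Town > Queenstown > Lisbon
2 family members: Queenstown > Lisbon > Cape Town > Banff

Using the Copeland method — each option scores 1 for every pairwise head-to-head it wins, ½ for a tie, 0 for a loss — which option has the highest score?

Banff

Banff: beats Queenstown, Lisbon, and Cape Town → score 3.
Queenstown: beats Cape Town; loses to Banff and Lisbon → score 1.
Lisbon: beats Queenstown and Cape Town; loses to Banff → score 2.
Cape Town: loses to Banff, Queenstown, and Lisbon → score 0.
Banff has the best pairwise record.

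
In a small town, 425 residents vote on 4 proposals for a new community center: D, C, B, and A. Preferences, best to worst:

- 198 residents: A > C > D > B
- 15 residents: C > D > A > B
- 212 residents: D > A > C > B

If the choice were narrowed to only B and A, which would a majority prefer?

Voters preferring B to A: 0; preferring A to B: 425.
A wins the head-to-head.

A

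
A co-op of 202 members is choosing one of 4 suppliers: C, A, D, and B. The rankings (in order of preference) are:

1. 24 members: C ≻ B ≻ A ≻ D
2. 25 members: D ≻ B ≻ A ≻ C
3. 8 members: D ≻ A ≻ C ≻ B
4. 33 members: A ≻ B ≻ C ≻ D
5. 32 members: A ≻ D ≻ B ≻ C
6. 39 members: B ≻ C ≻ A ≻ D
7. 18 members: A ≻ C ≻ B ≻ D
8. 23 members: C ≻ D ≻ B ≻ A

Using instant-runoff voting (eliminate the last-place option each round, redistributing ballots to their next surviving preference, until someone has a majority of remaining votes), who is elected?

B

Round 1: C 47, A 83, D 33, B 39. Eliminate D.
Round 2: C 47, A 91, B 64. Eliminate C.
Round 3: A 91, B 111. B has a majority.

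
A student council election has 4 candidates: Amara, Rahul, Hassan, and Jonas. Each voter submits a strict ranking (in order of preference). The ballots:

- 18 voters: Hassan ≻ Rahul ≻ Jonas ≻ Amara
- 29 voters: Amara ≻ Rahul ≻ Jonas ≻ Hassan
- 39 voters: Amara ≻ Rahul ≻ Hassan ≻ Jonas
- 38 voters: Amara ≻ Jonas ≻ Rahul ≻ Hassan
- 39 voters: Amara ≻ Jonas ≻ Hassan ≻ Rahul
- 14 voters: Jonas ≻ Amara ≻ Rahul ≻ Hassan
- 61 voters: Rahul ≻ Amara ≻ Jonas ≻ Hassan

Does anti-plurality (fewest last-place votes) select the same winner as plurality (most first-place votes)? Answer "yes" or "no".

yes

Anti-plurality — last-place votes: Amara 18, Rahul 39, Hassan 142, Jonas 39. Winner: Amara.
Plurality — first-place votes: Amara 145, Rahul 61, Hassan 18, Jonas 14. Winner: Amara.
The two methods agree.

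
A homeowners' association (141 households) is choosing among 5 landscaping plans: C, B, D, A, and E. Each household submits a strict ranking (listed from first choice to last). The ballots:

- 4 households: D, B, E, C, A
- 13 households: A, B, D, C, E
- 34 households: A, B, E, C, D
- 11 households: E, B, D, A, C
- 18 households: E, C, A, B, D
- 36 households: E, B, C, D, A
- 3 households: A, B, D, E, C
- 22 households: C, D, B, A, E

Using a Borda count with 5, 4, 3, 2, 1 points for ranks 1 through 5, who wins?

B

C: 4·2 + 13·2 + 34·2 + 11·1 + 18·4 + 36·3 + 3·1 + 22·5 = 406
B: 4·4 + 13·4 + 34·4 + 11·4 + 18·2 + 36·4 + 3·4 + 22·3 = 506
D: 4·5 + 13·3 + 34·1 + 11·3 + 18·1 + 36·2 + 3·3 + 22·4 = 313
A: 4·1 + 13·5 + 34·5 + 11·2 + 18·3 + 36·1 + 3·5 + 22·2 = 410
E: 4·3 + 13·1 + 34·3 + 11·5 + 18·5 + 36·5 + 3·2 + 22·1 = 480
B has the highest Borda score (506).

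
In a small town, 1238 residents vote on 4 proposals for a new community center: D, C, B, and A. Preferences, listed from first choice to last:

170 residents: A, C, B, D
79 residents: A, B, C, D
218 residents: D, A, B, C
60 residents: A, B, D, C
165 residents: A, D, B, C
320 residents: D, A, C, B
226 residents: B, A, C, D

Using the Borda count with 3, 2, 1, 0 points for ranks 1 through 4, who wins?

D: 170·0 + 79·0 + 218·3 + 60·1 + 165·2 + 320·3 + 226·0 = 2004
C: 170·2 + 79·1 + 218·0 + 60·0 + 165·0 + 320·1 + 226·1 = 965
B: 170·1 + 79·2 + 218·1 + 60·2 + 165·1 + 320·0 + 226·3 = 1509
A: 170·3 + 79·3 + 218·2 + 60·3 + 165·3 + 320·2 + 226·2 = 2950
A has the highest Borda score (2950).

A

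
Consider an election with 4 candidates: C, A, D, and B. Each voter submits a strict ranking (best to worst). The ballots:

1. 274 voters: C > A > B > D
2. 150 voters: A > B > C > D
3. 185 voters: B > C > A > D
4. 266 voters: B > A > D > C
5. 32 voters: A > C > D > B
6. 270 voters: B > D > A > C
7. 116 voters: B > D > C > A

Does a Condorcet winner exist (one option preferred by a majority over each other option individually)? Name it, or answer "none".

B

B vs C: 987–306 for B.
B vs A: 837–456 for B.
B vs D: 1261–32 for B.
B beats every other option head-to-head.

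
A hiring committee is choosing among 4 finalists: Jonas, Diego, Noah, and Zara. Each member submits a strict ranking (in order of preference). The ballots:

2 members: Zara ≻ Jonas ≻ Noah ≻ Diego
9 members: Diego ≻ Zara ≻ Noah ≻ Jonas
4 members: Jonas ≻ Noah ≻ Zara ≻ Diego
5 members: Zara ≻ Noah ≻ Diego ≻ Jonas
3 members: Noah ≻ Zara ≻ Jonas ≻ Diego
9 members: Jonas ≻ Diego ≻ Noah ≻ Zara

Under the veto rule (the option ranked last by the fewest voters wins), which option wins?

Noah

Last-place votes: Jonas 14, Diego 9, Noah 0, Zara 9.
Noah is ranked last by the fewest voters, so Noah wins.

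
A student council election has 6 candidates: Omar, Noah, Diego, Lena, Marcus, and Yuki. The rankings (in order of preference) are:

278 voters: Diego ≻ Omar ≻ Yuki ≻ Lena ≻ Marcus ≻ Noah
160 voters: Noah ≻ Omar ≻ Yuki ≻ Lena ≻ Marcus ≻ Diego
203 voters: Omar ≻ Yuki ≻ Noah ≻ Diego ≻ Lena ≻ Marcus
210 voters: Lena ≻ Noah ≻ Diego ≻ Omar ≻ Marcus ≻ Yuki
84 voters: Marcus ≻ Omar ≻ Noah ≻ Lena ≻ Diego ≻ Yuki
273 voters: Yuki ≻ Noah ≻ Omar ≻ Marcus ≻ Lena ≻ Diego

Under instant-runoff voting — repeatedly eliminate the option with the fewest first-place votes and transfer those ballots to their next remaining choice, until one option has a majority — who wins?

Round 1: Omar 203, Noah 160, Diego 278, Lena 210, Marcus 84, Yuki 273. Eliminate Marcus.
Round 2: Omar 287, Noah 160, Diego 278, Lena 210, Yuki 273. Eliminate Noah.
Round 3: Omar 447, Diego 278, Lena 210, Yuki 273. Eliminate Lena.
Round 4: Omar 447, Diego 488, Yuki 273. Eliminate Yuki.
Round 5: Omar 720, Diego 488. Omar has a majority.

Omar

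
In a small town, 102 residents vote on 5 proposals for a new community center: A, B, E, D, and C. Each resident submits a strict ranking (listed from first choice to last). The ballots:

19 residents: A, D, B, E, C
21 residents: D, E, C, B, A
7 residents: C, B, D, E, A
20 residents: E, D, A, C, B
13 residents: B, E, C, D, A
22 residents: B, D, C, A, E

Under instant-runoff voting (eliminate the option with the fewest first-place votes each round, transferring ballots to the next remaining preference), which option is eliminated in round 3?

E

Round 1: A 19, B 35, E 20, D 21, C 7. Eliminate C.
Round 2: A 19, B 42, E 20, D 21. Eliminate A.
Round 3: B 42, E 20, D 40. Eliminate E.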